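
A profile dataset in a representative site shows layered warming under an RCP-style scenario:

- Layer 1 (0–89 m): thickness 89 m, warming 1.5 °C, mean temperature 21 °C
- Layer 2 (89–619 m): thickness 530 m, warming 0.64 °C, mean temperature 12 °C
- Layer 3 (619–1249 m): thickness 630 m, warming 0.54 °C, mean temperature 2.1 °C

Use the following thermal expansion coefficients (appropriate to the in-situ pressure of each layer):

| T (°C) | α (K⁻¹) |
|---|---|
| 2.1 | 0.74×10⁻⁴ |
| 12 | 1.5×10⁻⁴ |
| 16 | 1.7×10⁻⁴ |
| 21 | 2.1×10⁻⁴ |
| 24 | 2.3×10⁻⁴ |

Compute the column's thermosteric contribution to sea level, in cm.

Layer 1 at 21 °C → α = 2.1×10⁻⁴ K⁻¹
Layer 2 at 12 °C → α = 1.5×10⁻⁴ K⁻¹
Layer 3 at 2.1 °C → α = 0.74×10⁻⁴ K⁻¹
1.5 × 89 × 2.1×10⁻⁴ = 0.028035 m
0.64 × 1.5×10⁻⁴ × 530 = 0.05088 m
0.74×10⁻⁴ × 630 × 0.54 = 0.0251748 m
Δh = 0.028035 + 0.05088 + 0.0251748 = 0.1040898 m

about 10.4 cm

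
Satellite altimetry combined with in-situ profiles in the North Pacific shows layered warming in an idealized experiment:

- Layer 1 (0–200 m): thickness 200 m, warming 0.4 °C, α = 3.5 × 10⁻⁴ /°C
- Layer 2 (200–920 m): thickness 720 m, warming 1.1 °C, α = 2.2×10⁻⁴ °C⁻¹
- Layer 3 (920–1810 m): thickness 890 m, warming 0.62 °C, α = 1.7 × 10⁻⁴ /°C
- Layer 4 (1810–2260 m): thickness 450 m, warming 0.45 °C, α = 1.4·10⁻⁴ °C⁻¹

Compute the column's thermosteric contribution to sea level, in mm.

Δh ≈ 324 mm

Layer 1: 0.4 × 200 × 3.5×10⁻⁴ = 0.02800 m
720 × 1.1 × 2.2×10⁻⁴ = 0.17424 m
920–1810 m: 890 × 1.7×10⁻⁴ × 0.62 = 0.093806 m
1810–2260 m: 0.45 × 1.4×10⁻⁴ × 450 = 0.02835 m
Δh = 0.02800 + 0.17424 + 0.093806 + 0.02835 = 0.324396 m ≈ 324 mm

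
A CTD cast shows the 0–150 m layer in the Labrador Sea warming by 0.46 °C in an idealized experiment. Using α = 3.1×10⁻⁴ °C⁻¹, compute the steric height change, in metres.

Δh = αΔT·H = 3.1×10⁻⁴ × 0.46 × 150 = 0.02139 m

about 0.0214 m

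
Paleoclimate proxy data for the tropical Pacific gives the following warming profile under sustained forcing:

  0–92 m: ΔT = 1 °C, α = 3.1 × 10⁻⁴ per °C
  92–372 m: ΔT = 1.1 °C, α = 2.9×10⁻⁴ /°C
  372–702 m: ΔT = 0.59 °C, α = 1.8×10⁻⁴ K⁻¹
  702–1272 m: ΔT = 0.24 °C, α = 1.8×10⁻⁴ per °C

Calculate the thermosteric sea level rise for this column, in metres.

Δh = 0.178 m

92 × 1 × 3.1×10⁻⁴ = 0.02852 m
92–372 m: 2.9×10⁻⁴ × 1.1 × 280 = 0.08932 m
372–702 m: 330 × 0.59 × 1.8×10⁻⁴ = 0.035046 m
702–1272 m: 1.8×10⁻⁴ × 570 × 0.24 = 0.024624 m
Δh = 0.02852 + 0.08932 + 0.035046 + 0.024624 = 0.17751 m ≈ 0.178 m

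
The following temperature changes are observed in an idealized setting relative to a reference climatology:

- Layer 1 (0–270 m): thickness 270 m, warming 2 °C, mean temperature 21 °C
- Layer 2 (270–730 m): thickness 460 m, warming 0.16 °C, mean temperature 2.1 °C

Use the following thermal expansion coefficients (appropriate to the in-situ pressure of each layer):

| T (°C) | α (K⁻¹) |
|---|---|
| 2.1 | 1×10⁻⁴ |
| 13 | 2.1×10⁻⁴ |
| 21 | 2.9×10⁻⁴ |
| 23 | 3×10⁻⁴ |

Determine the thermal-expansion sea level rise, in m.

Layer 1 at 21 °C → α = 2.9×10⁻⁴ K⁻¹
Layer 2 at 2.1 °C → α = 1×10⁻⁴ K⁻¹
0–270 m: 2 × 270 × 2.9×10⁻⁴ = 0.15660 m
Layer 2: 460 × 1×10⁻⁴ × 0.16 = 0.00736 m
Δh = 0.15660 + 0.00736 = 0.16396 m

Δh ≈ 0.164 m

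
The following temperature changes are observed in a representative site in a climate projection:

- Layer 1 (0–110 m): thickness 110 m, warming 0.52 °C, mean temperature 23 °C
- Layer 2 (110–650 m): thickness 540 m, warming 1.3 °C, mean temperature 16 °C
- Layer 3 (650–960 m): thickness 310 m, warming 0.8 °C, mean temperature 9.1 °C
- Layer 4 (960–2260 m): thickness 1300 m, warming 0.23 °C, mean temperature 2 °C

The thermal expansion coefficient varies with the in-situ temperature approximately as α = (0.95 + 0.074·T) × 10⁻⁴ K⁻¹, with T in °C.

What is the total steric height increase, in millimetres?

Layer 1: α = (0.95 + 0.074×23)×10⁻⁴ = 2.652×10⁻⁴ K⁻¹
Layer 2: α = (0.95 + 0.074×16)×10⁻⁴ = 2.134×10⁻⁴ K⁻¹
Layer 3: α = (0.95 + 0.074×9.1)×10⁻⁴ = 1.6234×10⁻⁴ K⁻¹
Layer 4: α = (0.95 + 0.074×2)×10⁻⁴ = 1.098×10⁻⁴ K⁻¹
0–110 m: 2.652×10⁻⁴ × 0.52 × 110 = 0.01516944 m
540 × 2.134×10⁻⁴ × 1.3 = 0.1498068 m
Layer 3: 310 × 1.6234×10⁻⁴ × 0.8 = 0.04026032 m
960–2260 m: 1.098×10⁻⁴ × 0.23 × 1300 = 0.0328302 m
Δh = 0.01516944 + 0.1498068 + 0.04026032 + 0.0328302 = 0.23806676 m

Δh = 238 mm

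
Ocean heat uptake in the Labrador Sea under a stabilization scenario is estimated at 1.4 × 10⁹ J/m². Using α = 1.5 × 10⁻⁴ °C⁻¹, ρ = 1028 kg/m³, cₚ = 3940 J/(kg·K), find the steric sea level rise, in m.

0.0518 m

Δh = αQ/(ρcₚ) = 1.5×10⁻⁴ × 1.4×10⁹ / (1028 × 3940) ≈ 0.051848 m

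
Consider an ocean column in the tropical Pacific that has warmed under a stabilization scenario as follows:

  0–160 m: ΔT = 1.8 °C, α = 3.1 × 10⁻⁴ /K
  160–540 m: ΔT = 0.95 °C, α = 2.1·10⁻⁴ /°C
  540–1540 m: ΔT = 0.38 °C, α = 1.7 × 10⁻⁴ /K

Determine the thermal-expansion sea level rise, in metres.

0–160 m: 1.8 × 160 × 3.1×10⁻⁴ = 0.08928 m
160–540 m: 380 × 0.95 × 2.1×10⁻⁴ = 0.07581 m
540–1540 m: 1.7×10⁻⁴ × 1000 × 0.38 = 0.06460 m
Δh = 0.08928 + 0.07581 + 0.06460 = 0.22969 m ≈ 0.230 m

0.230 m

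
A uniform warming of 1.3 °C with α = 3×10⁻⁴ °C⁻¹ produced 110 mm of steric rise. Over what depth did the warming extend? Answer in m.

H ≈ 282 m

H = Δh/(αΔT) = 0.11 / (3×10⁻⁴ × 1.3) ≈ 282.1 m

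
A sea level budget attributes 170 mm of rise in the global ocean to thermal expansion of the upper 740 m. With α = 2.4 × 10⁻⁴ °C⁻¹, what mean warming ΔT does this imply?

ΔT ≈ 0.957 K

ΔT = Δh/(αH) = 0.17 / (2.4×10⁻⁴ × 740) ≈ 0.9572 K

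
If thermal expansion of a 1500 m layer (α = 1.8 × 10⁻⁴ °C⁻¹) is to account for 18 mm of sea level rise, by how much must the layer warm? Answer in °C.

ΔT = Δh/(αH) = 0.018 / (1.8×10⁻⁴ × 1500) ≈ 0.06667 °C

about 0.0667 °C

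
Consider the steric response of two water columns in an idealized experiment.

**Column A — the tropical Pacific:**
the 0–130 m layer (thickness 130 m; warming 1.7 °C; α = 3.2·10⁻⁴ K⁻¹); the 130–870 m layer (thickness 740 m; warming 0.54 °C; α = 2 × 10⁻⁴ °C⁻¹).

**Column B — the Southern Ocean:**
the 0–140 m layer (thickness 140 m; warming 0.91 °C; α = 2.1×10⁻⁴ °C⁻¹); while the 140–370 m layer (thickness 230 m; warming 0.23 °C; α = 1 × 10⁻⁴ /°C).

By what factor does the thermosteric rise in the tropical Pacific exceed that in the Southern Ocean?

4.70

A Layer 1: 130 × 3.2×10⁻⁴ × 1.7 = 0.07072 m
A 740 × 0.54 × 2×10⁻⁴ = 0.07992 m
A total: 0.15064 m
B 0–140 m: 2.1×10⁻⁴ × 140 × 0.91 = 0.026754 m
B 0.23 × 230 × 1×10⁻⁴ = 0.00529 m
B total: 0.032044 m
Ratio: 0.15064 / 0.032044 ≈ 4.701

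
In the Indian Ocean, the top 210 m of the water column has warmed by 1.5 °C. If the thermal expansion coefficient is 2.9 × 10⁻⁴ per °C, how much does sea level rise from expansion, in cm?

9.1 cm of thermosteric rise

Δh = αΔT·H = 2.9×10⁻⁴ × 1.5 × 210 = 0.09135 m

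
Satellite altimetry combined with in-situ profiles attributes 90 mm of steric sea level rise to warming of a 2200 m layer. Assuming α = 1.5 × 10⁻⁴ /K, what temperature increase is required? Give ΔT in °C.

ΔT = Δh/(αH) = 0.09 / (1.5×10⁻⁴ × 2200) ≈ 0.2727 °C

about 0.27 °C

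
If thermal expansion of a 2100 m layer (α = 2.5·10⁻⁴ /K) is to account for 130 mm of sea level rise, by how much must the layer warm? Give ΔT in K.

ΔT ≈ 0.25 K

ΔT = Δh/(αH) = 0.13 / (2.5×10⁻⁴ × 2100) ≈ 0.2476 K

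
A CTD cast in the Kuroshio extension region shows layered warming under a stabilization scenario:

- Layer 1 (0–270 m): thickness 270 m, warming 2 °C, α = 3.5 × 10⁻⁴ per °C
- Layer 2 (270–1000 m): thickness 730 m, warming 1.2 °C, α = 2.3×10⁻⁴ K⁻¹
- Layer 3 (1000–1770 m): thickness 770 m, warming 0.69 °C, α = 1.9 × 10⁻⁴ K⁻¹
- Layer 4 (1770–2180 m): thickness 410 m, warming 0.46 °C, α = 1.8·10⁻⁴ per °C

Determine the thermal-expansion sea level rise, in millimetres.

270 × 3.5×10⁻⁴ × 2 = 0.18900 m
Layer 2: 730 × 2.3×10⁻⁴ × 1.2 = 0.20148 m
1000–1770 m: 1.9×10⁻⁴ × 770 × 0.69 = 0.100947 m
Layer 4: 0.46 × 410 × 1.8×10⁻⁴ = 0.033948 m
Δh = 0.18900 + 0.20148 + 0.100947 + 0.033948 = 0.525375 m

Δh ≈ 525 mm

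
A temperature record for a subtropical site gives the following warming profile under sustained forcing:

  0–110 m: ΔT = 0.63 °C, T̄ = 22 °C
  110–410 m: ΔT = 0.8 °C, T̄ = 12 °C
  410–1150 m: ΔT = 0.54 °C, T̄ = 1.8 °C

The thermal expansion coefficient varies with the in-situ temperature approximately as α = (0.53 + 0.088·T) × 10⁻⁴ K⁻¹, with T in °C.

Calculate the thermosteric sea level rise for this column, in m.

Layer 1: α = (0.53 + 0.088×22)×10⁻⁴ = 2.466×10⁻⁴ K⁻¹
Layer 2: α = (0.53 + 0.088×12)×10⁻⁴ = 1.586×10⁻⁴ K⁻¹
Layer 3: α = (0.53 + 0.088×1.8)×10⁻⁴ = 0.6884×10⁻⁴ K⁻¹
Layer 1: 110 × 0.63 × 2.466×10⁻⁴ = 0.01708938 m
110–410 m: 300 × 1.586×10⁻⁴ × 0.8 = 0.038064 m
410–1150 m: 0.54 × 740 × 0.6884×10⁻⁴ = 0.027508464 m
Δh = 0.01708938 + 0.038064 + 0.027508464 = 0.082661844 m

Δh = 0.0827 m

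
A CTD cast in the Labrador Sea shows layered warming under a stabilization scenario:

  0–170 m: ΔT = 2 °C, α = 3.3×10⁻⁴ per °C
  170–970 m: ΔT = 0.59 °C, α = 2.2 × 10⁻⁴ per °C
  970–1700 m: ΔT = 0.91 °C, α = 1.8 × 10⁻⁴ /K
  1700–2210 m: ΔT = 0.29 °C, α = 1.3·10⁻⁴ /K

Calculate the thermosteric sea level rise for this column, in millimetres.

355 mm of thermosteric rise

0–170 m: 170 × 2 × 3.3×10⁻⁴ = 0.11220 m
Layer 2: 2.2×10⁻⁴ × 0.59 × 800 = 0.10384 m
Layer 3: 730 × 0.91 × 1.8×10⁻⁴ = 0.119574 m
1700–2210 m: 510 × 0.29 × 1.3×10⁻⁴ = 0.019227 m
Δh = 0.11220 + 0.10384 + 0.119574 + 0.019227 = 0.354841 m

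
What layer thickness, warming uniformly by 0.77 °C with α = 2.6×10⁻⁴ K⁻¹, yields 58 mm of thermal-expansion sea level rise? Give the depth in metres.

H = Δh/(αΔT) = 0.058 / (2.6×10⁻⁴ × 0.77) ≈ 289.7 m

about 290 m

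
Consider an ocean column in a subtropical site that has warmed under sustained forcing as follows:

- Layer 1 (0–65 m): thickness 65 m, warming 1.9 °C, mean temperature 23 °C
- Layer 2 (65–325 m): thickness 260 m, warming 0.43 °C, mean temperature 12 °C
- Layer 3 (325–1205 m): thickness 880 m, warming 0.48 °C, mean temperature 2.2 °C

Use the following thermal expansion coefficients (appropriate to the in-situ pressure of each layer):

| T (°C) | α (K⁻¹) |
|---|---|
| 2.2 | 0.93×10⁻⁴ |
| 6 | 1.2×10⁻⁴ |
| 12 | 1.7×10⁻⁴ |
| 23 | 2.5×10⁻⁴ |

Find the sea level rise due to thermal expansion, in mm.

about 89.2 mm

Layer 1 at 23 °C → α = 2.5×10⁻⁴ K⁻¹
Layer 2 at 12 °C → α = 1.7×10⁻⁴ K⁻¹
Layer 3 at 2.2 °C → α = 0.93×10⁻⁴ K⁻¹
1.9 × 2.5×10⁻⁴ × 65 = 0.030875 m
Layer 2: 260 × 0.43 × 1.7×10⁻⁴ = 0.019006 m
Layer 3: 0.93×10⁻⁴ × 0.48 × 880 = 0.0392832 m
Δh = 0.030875 + 0.019006 + 0.0392832 = 0.0891642 m ≈ 89.2 mm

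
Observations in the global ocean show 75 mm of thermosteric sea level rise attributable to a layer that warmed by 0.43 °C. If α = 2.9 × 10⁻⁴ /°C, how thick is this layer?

601 m

H = Δh/(αΔT) = 0.075 / (2.9×10⁻⁴ × 0.43) ≈ 601.4 m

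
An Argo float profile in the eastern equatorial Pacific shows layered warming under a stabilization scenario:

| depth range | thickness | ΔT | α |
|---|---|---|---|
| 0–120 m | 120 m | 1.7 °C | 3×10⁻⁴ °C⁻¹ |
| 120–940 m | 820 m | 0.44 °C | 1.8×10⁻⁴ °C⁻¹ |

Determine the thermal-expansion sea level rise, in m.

Layer 1: 1.7 × 3×10⁻⁴ × 120 = 0.06120 m
Layer 2: 1.8×10⁻⁴ × 820 × 0.44 = 0.064944 m
Δh = 0.06120 + 0.064944 = 0.126144 m ≈ 0.13 m

Δh ≈ 0.13 m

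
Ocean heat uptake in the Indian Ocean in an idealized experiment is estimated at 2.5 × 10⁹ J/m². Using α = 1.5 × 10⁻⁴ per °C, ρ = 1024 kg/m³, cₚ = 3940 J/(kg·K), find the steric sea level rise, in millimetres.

92.9 mm of thermosteric rise

Δh = αQ/(ρcₚ) = 1.5×10⁻⁴ × 2.5×10⁹ / (1024 × 3940) ≈ 0.092947 m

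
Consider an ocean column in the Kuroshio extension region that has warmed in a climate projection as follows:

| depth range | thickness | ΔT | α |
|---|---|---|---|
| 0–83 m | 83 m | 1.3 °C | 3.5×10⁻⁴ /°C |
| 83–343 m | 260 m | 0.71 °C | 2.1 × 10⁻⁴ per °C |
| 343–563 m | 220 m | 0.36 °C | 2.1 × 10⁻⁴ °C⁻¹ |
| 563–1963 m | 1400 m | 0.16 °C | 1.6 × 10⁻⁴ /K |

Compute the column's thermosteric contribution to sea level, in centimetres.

Layer 1: 83 × 1.3 × 3.5×10⁻⁴ = 0.037765 m
Layer 2: 260 × 2.1×10⁻⁴ × 0.71 = 0.038766 m
343–563 m: 0.36 × 2.1×10⁻⁴ × 220 = 0.016632 m
Layer 4: 0.16 × 1400 × 1.6×10⁻⁴ = 0.03584 m
Δh = 0.037765 + 0.038766 + 0.016632 + 0.03584 = 0.129003 m ≈ 12.9 cm

Δh = 12.9 cm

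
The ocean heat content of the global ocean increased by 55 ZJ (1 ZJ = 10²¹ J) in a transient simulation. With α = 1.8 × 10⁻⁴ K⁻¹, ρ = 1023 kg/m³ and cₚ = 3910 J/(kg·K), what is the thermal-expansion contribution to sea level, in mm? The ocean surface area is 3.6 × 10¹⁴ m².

Per unit area: Q = 55×10²¹ / (3.6×10¹⁴) ≈ 1.528×10⁸ J/m²
Δh = αQ/(ρcₚ) = 1.8×10⁻⁴ × 1.528×10⁸ / (1023 × 3910) ≈ 0.0068761 m

6.88 mm of thermosteric rise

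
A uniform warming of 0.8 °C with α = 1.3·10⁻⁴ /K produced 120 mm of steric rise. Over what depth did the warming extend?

H = Δh/(αΔT) = 0.12 / (1.3×10⁻⁴ × 0.8) ≈ 1154 m

about 1150 m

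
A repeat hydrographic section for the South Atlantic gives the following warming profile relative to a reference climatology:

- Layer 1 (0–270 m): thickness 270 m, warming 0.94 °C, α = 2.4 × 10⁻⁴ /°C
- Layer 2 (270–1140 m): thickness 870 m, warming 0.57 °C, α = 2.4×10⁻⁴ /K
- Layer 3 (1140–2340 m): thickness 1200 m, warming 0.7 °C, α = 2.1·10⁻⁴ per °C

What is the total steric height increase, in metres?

2.4×10⁻⁴ × 270 × 0.94 = 0.060912 m
2.4×10⁻⁴ × 0.57 × 870 = 0.119016 m
Layer 3: 0.7 × 1200 × 2.1×10⁻⁴ = 0.17640 m
Δh = 0.060912 + 0.119016 + 0.17640 = 0.356328 m ≈ 0.356 m

Δh ≈ 0.356 m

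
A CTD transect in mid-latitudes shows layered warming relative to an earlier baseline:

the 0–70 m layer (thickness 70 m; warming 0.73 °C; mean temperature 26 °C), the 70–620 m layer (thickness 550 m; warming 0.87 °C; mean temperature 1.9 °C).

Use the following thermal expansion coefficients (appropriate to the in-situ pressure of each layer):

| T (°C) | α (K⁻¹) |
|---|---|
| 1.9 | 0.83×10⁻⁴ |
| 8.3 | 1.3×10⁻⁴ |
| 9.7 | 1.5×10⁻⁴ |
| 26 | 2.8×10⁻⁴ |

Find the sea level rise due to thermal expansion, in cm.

Δh = 5.40 cm

Layer 1 at 26 °C → α = 2.8×10⁻⁴ K⁻¹
Layer 2 at 1.9 °C → α = 0.83×10⁻⁴ K⁻¹
Layer 1: 70 × 2.8×10⁻⁴ × 0.73 = 0.014308 m
70–620 m: 0.87 × 550 × 0.83×10⁻⁴ = 0.0397155 m
Δh = 0.014308 + 0.0397155 = 0.0540235 m ≈ 5.40 cm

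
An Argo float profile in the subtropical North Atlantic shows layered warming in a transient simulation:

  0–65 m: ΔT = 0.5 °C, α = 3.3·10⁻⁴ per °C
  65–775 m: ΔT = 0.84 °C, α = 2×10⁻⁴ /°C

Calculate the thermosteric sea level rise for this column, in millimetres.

0–65 m: 0.5 × 3.3×10⁻⁴ × 65 = 0.010725 m
Layer 2: 710 × 0.84 × 2×10⁻⁴ = 0.11928 m
Δh = 0.010725 + 0.11928 = 0.130005 m ≈ 130 mm

130 mm of thermosteric rise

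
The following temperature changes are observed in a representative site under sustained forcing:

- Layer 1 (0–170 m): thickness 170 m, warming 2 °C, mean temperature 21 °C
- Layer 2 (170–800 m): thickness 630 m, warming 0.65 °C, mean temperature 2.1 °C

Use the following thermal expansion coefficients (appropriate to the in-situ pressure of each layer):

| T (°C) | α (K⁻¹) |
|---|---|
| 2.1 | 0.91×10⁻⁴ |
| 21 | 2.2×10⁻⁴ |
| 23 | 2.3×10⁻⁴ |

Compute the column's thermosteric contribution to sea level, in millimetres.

Layer 1 at 21 °C → α = 2.2×10⁻⁴ K⁻¹
Layer 2 at 2.1 °C → α = 0.91×10⁻⁴ K⁻¹
0–170 m: 170 × 2 × 2.2×10⁻⁴ = 0.07480 m
0.65 × 0.91×10⁻⁴ × 630 = 0.0372645 m
Δh = 0.07480 + 0.0372645 = 0.1120645 m

Δh ≈ 110 mm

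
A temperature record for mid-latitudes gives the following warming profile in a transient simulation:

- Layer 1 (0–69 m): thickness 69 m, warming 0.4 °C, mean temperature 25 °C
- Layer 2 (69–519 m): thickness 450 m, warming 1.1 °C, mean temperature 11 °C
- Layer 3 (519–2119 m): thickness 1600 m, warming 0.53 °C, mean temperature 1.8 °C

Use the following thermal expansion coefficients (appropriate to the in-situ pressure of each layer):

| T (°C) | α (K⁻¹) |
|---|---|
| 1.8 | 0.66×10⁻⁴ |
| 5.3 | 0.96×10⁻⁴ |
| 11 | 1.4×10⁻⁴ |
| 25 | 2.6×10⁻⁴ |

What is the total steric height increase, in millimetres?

Layer 1 at 25 °C → α = 2.6×10⁻⁴ K⁻¹
Layer 2 at 11 °C → α = 1.4×10⁻⁴ K⁻¹
Layer 3 at 1.8 °C → α = 0.66×10⁻⁴ K⁻¹
Layer 1: 0.4 × 2.6×10⁻⁴ × 69 = 0.007176 m
1.1 × 1.4×10⁻⁴ × 450 = 0.06930 m
519–2119 m: 0.53 × 0.66×10⁻⁴ × 1600 = 0.055968 m
Δh = 0.007176 + 0.06930 + 0.055968 = 0.132444 m ≈ 132 mm

about 132 mm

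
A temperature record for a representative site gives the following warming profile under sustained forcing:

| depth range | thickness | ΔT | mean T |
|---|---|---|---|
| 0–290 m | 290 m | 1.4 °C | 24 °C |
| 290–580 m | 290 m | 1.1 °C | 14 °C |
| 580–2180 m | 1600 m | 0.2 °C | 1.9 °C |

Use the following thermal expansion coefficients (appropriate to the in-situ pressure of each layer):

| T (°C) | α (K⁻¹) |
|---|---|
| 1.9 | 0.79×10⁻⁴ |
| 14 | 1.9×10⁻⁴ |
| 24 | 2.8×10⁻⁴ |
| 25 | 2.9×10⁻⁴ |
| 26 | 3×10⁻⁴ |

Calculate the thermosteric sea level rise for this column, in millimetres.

Layer 1 at 24 °C → α = 2.8×10⁻⁴ K⁻¹
Layer 2 at 14 °C → α = 1.9×10⁻⁴ K⁻¹
Layer 3 at 1.9 °C → α = 0.79×10⁻⁴ K⁻¹
0–290 m: 290 × 1.4 × 2.8×10⁻⁴ = 0.11368 m
290–580 m: 1.1 × 290 × 1.9×10⁻⁴ = 0.06061 m
580–2180 m: 0.79×10⁻⁴ × 0.2 × 1600 = 0.02528 m
Δh = 0.11368 + 0.06061 + 0.02528 = 0.19957 m ≈ 200 mm

Δh ≈ 200 mm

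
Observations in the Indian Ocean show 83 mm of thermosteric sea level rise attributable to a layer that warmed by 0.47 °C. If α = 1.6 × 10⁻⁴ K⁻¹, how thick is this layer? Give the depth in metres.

H ≈ 1100 m

H = Δh/(αΔT) = 0.083 / (1.6×10⁻⁴ × 0.47) ≈ 1104 m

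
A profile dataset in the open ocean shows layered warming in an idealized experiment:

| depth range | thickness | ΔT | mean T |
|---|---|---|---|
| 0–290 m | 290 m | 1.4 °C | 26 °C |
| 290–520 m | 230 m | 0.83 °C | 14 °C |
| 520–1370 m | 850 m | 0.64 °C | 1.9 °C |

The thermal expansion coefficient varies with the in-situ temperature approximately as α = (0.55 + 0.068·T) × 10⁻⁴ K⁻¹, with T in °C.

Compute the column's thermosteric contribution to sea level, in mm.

Layer 1: α = (0.55 + 0.068×26)×10⁻⁴ = 2.318×10⁻⁴ K⁻¹
Layer 2: α = (0.55 + 0.068×14)×10⁻⁴ = 1.502×10⁻⁴ K⁻¹
Layer 3: α = (0.55 + 0.068×1.9)×10⁻⁴ = 0.6792×10⁻⁴ K⁻¹
Layer 1: 1.4 × 2.318×10⁻⁴ × 290 = 0.0941108 m
230 × 0.83 × 1.502×10⁻⁴ = 0.02867318 m
520–1370 m: 850 × 0.6792×10⁻⁴ × 0.64 = 0.03694848 m
Δh = 0.0941108 + 0.02867318 + 0.03694848 = 0.15973246 m

160 mm of thermosteric rise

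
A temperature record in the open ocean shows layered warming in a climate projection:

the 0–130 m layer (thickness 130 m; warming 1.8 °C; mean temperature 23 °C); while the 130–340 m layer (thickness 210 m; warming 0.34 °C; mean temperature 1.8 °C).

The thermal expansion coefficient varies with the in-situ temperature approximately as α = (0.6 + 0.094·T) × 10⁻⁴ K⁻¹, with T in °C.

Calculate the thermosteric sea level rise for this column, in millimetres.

Layer 1: α = (0.6 + 0.094×23)×10⁻⁴ = 2.762×10⁻⁴ K⁻¹
Layer 2: α = (0.6 + 0.094×1.8)×10⁻⁴ = 0.7692×10⁻⁴ K⁻¹
0–130 m: 130 × 2.762×10⁻⁴ × 1.8 = 0.0646308 m
Layer 2: 0.34 × 0.7692×10⁻⁴ × 210 = 0.005492088 m
Δh = 0.0646308 + 0.005492088 = 0.070122888 m

70 mm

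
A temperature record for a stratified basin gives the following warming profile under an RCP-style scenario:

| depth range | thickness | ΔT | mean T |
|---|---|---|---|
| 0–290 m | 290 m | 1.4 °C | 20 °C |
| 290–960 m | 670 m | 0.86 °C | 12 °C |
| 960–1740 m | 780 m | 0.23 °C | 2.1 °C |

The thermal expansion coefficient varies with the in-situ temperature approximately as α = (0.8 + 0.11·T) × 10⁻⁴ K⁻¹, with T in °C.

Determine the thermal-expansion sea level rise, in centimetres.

26.2 cm

Layer 1: α = (0.8 + 0.11×20)×10⁻⁴ = 3×10⁻⁴ K⁻¹
Layer 2: α = (0.8 + 0.11×12)×10⁻⁴ = 2.12×10⁻⁴ K⁻¹
Layer 3: α = (0.8 + 0.11×2.1)×10⁻⁴ = 1.031×10⁻⁴ K⁻¹
0–290 m: 1.4 × 290 × 3×10⁻⁴ = 0.12180 m
Layer 2: 2.12×10⁻⁴ × 670 × 0.86 = 0.1221544 m
Layer 3: 780 × 0.23 × 1.031×10⁻⁴ = 0.01849614 m
Δh = 0.12180 + 0.1221544 + 0.01849614 = 0.26245054 m ≈ 26.2 cm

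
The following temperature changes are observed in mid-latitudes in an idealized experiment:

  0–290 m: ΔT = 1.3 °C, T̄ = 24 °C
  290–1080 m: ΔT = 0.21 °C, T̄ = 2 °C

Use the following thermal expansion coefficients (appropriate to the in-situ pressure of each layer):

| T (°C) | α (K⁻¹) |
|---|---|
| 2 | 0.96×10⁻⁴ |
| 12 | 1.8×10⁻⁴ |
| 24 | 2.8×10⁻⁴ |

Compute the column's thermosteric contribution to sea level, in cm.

12 cm

Layer 1 at 24 °C → α = 2.8×10⁻⁴ K⁻¹
Layer 2 at 2 °C → α = 0.96×10⁻⁴ K⁻¹
1.3 × 2.8×10⁻⁴ × 290 = 0.10556 m
790 × 0.21 × 0.96×10⁻⁴ = 0.0159264 m
Δh = 0.10556 + 0.0159264 = 0.1214864 m ≈ 12 cm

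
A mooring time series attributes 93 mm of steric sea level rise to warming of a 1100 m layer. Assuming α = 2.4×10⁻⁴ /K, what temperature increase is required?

0.352 °C

ΔT = Δh/(αH) = 0.093 / (2.4×10⁻⁴ × 1100) ≈ 0.3523 °C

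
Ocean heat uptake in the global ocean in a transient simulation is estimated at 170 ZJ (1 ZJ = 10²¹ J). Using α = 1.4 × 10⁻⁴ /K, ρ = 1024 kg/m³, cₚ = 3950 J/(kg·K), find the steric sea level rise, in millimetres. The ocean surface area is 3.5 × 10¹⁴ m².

Per unit area: Q = 170×10²¹ / (3.5×10¹⁴) ≈ 4.857×10⁸ J/m²
Δh = αQ/(ρcₚ) = 1.4×10⁻⁴ × 4.857×10⁸ / (1024 × 3950) ≈ 0.016811 m

Δh ≈ 16.8 mm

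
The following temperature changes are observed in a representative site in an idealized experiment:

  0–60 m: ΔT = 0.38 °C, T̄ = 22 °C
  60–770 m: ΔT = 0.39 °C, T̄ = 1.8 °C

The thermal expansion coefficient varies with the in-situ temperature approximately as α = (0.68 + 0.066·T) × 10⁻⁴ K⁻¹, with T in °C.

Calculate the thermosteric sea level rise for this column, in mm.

about 27 mm

Layer 1: α = (0.68 + 0.066×22)×10⁻⁴ = 2.132×10⁻⁴ K⁻¹
Layer 2: α = (0.68 + 0.066×1.8)×10⁻⁴ = 0.7988×10⁻⁴ K⁻¹
60 × 2.132×10⁻⁴ × 0.38 = 0.00486096 m
60–770 m: 0.39 × 710 × 0.7988×10⁻⁴ = 0.022118772 m
Δh = 0.00486096 + 0.022118772 = 0.026979732 m ≈ 27 mm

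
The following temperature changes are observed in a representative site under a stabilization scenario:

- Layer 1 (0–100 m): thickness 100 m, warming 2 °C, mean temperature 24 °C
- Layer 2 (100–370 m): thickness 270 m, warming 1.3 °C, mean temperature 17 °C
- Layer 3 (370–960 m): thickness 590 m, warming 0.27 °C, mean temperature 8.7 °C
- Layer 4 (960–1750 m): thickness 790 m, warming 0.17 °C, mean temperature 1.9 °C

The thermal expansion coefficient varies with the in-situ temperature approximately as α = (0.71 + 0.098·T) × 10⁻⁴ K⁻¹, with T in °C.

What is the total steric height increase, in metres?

Layer 1: α = (0.71 + 0.098×24)×10⁻⁴ = 3.062×10⁻⁴ K⁻¹
Layer 2: α = (0.71 + 0.098×17)×10⁻⁴ = 2.376×10⁻⁴ K⁻¹
Layer 3: α = (0.71 + 0.098×8.7)×10⁻⁴ = 1.5626×10⁻⁴ K⁻¹
Layer 4: α = (0.71 + 0.098×1.9)×10⁻⁴ = 0.8962×10⁻⁴ K⁻¹
Layer 1: 100 × 3.062×10⁻⁴ × 2 = 0.06124 m
Layer 2: 270 × 1.3 × 2.376×10⁻⁴ = 0.0833976 m
1.5626×10⁻⁴ × 590 × 0.27 = 0.024892218 m
Layer 4: 0.17 × 790 × 0.8962×10⁻⁴ = 0.012035966 m
Δh = 0.06124 + 0.0833976 + 0.024892218 + 0.012035966 = 0.181565784 m

0.182 m of thermosteric rise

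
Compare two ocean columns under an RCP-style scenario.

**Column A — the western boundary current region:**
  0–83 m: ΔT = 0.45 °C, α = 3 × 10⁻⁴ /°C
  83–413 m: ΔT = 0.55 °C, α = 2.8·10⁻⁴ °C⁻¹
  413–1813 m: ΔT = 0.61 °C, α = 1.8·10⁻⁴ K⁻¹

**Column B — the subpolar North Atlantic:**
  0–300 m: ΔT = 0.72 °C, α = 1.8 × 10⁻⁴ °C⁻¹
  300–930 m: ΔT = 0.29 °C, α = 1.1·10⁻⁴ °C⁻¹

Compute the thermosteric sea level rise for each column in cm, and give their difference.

A 83 × 3×10⁻⁴ × 0.45 = 0.011205 m
A 83–413 m: 330 × 2.8×10⁻⁴ × 0.55 = 0.05082 m
A Layer 3: 1.8×10⁻⁴ × 1400 × 0.61 = 0.15372 m
A total: 0.215745 m
B Layer 1: 300 × 0.72 × 1.8×10⁻⁴ = 0.03888 m
B 630 × 1.1×10⁻⁴ × 0.29 = 0.020097 m
B total: 0.058977 m
Difference: 0.215745 − 0.058977 = 0.156768 m

Δh_A ≈ 22 cm, Δh_B ≈ 5.9 cm; difference ≈ 16 cm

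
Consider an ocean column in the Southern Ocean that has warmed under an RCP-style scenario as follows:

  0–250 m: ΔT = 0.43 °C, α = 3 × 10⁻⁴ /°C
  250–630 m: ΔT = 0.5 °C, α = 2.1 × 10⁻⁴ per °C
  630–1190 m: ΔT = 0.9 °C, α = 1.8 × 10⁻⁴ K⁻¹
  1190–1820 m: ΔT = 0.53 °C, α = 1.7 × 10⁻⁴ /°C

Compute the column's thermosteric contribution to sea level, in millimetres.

Layer 1: 0.43 × 250 × 3×10⁻⁴ = 0.03225 m
380 × 0.5 × 2.1×10⁻⁴ = 0.03990 m
630–1190 m: 0.9 × 1.8×10⁻⁴ × 560 = 0.09072 m
1.7×10⁻⁴ × 630 × 0.53 = 0.056763 m
Δh = 0.03225 + 0.03990 + 0.09072 + 0.056763 = 0.219633 m ≈ 220 mm

about 220 mm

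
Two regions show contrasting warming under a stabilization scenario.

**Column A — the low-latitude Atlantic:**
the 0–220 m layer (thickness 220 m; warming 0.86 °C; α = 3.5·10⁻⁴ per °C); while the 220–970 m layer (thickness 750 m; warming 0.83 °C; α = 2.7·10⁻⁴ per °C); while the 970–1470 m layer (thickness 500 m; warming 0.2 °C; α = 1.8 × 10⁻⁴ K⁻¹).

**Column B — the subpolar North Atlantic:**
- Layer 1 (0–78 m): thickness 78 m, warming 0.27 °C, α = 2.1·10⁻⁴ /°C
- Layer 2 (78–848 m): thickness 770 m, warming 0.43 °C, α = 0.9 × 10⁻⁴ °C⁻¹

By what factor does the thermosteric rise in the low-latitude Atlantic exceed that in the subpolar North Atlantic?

a factor of 7.37

A Layer 1: 0.86 × 220 × 3.5×10⁻⁴ = 0.06622 m
A 750 × 2.7×10⁻⁴ × 0.83 = 0.168075 m
A Layer 3: 0.2 × 500 × 1.8×10⁻⁴ = 0.01800 m
A total: 0.252295 m
B Layer 1: 78 × 2.1×10⁻⁴ × 0.27 = 0.0044226 m
B 78–848 m: 0.9×10⁻⁴ × 0.43 × 770 = 0.029799 m
B total: 0.0342216 m
Ratio: 0.252295 / 0.0342216 ≈ 7.372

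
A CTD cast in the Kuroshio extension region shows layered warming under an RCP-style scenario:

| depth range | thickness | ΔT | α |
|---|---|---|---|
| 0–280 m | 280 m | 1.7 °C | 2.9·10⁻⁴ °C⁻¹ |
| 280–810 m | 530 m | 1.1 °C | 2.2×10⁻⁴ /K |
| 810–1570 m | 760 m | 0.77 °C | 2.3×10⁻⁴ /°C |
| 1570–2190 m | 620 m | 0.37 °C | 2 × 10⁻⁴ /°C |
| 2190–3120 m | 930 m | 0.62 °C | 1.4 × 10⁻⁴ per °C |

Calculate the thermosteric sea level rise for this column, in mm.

528 mm of thermosteric rise

Layer 1: 2.9×10⁻⁴ × 1.7 × 280 = 0.13804 m
280–810 m: 530 × 2.2×10⁻⁴ × 1.1 = 0.12826 m
810–1570 m: 760 × 2.3×10⁻⁴ × 0.77 = 0.134596 m
1570–2190 m: 2×10⁻⁴ × 0.37 × 620 = 0.04588 m
2190–3120 m: 0.62 × 930 × 1.4×10⁻⁴ = 0.080724 m
Δh = 0.13804 + 0.12826 + 0.134596 + 0.04588 + 0.080724 = 0.52750 m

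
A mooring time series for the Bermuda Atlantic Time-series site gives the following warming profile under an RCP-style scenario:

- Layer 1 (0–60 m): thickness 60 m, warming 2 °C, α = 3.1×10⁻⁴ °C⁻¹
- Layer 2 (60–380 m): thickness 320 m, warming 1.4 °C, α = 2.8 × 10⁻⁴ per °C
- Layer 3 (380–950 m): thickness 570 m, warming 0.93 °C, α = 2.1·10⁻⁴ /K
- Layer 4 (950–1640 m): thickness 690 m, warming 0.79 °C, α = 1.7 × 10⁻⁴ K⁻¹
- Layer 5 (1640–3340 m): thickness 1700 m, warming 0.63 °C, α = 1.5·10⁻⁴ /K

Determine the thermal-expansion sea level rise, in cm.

about 53 cm

3.1×10⁻⁴ × 2 × 60 = 0.03720 m
60–380 m: 320 × 1.4 × 2.8×10⁻⁴ = 0.12544 m
380–950 m: 0.93 × 2.1×10⁻⁴ × 570 = 0.111321 m
Layer 4: 1.7×10⁻⁴ × 0.79 × 690 = 0.092667 m
Layer 5: 0.63 × 1.5×10⁻⁴ × 1700 = 0.16065 m
Δh = 0.03720 + 0.12544 + 0.111321 + 0.092667 + 0.16065 = 0.527278 m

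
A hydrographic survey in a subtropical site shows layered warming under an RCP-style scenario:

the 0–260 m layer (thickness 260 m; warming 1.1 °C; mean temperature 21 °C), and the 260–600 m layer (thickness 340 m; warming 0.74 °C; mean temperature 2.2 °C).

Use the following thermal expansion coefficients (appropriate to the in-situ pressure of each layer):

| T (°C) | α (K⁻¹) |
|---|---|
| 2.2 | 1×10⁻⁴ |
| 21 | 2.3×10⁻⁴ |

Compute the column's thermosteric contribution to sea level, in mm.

91 mm

Layer 1 at 21 °C → α = 2.3×10⁻⁴ K⁻¹
Layer 2 at 2.2 °C → α = 1×10⁻⁴ K⁻¹
Layer 1: 260 × 2.3×10⁻⁴ × 1.1 = 0.06578 m
260–600 m: 1×10⁻⁴ × 0.74 × 340 = 0.02516 m
Δh = 0.06578 + 0.02516 = 0.09094 m ≈ 91 mm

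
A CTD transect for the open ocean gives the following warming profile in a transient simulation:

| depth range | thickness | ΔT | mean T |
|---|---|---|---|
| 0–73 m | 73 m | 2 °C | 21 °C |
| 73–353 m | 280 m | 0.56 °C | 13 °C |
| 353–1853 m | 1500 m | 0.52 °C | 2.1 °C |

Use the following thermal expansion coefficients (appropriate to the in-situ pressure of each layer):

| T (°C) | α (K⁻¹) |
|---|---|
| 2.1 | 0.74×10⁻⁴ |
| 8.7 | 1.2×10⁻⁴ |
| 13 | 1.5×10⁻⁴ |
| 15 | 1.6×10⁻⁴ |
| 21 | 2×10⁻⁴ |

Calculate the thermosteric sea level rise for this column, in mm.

Δh = 110 mm

Layer 1 at 21 °C → α = 2×10⁻⁴ K⁻¹
Layer 2 at 13 °C → α = 1.5×10⁻⁴ K⁻¹
Layer 3 at 2.1 °C → α = 0.74×10⁻⁴ K⁻¹
Layer 1: 2 × 2×10⁻⁴ × 73 = 0.02920 m
0.56 × 1.5×10⁻⁴ × 280 = 0.02352 m
Layer 3: 0.74×10⁻⁴ × 0.52 × 1500 = 0.05772 m
Δh = 0.02920 + 0.02352 + 0.05772 = 0.11044 m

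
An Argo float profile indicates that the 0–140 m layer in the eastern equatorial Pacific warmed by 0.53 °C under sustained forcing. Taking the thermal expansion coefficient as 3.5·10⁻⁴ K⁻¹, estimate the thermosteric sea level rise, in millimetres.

Δh = αΔT·H = 3.5×10⁻⁴ × 0.53 × 140 = 0.02597 m

Δh ≈ 26.0 mm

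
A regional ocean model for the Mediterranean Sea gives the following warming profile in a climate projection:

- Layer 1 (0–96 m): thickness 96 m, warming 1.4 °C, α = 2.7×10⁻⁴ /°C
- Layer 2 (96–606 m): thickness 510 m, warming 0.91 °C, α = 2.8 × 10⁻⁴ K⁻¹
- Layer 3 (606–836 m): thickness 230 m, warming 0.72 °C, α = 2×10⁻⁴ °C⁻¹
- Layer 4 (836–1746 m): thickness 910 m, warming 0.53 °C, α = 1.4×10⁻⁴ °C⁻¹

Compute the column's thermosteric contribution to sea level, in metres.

Δh ≈ 0.27 m

0–96 m: 96 × 2.7×10⁻⁴ × 1.4 = 0.036288 m
96–606 m: 2.8×10⁻⁴ × 510 × 0.91 = 0.129948 m
Layer 3: 0.72 × 2×10⁻⁴ × 230 = 0.03312 m
1.4×10⁻⁴ × 0.53 × 910 = 0.067522 m
Δh = 0.036288 + 0.129948 + 0.03312 + 0.067522 = 0.266878 m ≈ 0.27 m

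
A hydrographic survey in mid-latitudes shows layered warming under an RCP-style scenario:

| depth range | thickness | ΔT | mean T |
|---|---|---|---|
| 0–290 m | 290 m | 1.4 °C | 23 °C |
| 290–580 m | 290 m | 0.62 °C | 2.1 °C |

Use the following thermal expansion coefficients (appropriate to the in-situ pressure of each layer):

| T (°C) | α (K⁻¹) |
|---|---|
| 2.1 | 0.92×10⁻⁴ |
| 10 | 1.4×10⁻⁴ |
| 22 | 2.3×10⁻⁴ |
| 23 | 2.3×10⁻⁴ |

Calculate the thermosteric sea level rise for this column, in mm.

Layer 1 at 23 °C → α = 2.3×10⁻⁴ K⁻¹
Layer 2 at 2.1 °C → α = 0.92×10⁻⁴ K⁻¹
0–290 m: 2.3×10⁻⁴ × 290 × 1.4 = 0.09338 m
0.92×10⁻⁴ × 290 × 0.62 = 0.0165416 m
Δh = 0.09338 + 0.0165416 = 0.1099216 m ≈ 110 mm

110 mm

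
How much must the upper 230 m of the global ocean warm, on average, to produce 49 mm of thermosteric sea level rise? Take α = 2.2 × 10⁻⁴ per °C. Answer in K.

about 0.968 K

ΔT = Δh/(αH) = 0.049 / (2.2×10⁻⁴ × 230) ≈ 0.9684 K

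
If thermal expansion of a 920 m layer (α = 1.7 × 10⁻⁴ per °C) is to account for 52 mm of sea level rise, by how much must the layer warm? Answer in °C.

ΔT = Δh/(αH) = 0.052 / (1.7×10⁻⁴ × 920) ≈ 0.3325 °C

0.33 °C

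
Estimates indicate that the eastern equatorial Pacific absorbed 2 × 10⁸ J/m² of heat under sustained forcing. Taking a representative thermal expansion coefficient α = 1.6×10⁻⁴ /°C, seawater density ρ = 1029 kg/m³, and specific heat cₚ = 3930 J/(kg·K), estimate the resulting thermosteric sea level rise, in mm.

Δh = αQ/(ρcₚ) = 1.6×10⁻⁴ × 2×10⁸ / (1029 × 3930) ≈ 0.007913 m

about 7.91 mm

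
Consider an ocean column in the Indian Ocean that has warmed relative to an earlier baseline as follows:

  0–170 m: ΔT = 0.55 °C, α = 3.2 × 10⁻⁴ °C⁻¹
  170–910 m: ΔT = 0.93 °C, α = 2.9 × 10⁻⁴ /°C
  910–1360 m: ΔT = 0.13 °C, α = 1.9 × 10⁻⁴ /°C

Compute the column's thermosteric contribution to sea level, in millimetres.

170 × 3.2×10⁻⁴ × 0.55 = 0.02992 m
2.9×10⁻⁴ × 740 × 0.93 = 0.199578 m
1.9×10⁻⁴ × 450 × 0.13 = 0.011115 m
Δh = 0.02992 + 0.199578 + 0.011115 = 0.240613 m

about 241 mm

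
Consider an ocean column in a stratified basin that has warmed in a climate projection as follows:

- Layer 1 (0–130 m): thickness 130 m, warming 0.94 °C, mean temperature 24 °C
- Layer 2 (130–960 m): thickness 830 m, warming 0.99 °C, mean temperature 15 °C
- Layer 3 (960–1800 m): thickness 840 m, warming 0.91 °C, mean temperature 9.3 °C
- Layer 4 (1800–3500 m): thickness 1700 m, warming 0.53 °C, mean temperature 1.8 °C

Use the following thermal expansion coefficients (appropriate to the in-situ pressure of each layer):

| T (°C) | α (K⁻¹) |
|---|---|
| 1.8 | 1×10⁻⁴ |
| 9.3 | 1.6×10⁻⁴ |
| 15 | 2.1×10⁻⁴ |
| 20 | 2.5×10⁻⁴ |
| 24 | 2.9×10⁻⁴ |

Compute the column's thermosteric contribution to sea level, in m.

Layer 1 at 24 °C → α = 2.9×10⁻⁴ K⁻¹
Layer 2 at 15 °C → α = 2.1×10⁻⁴ K⁻¹
Layer 3 at 9.3 °C → α = 1.6×10⁻⁴ K⁻¹
Layer 4 at 1.8 °C → α = 1×10⁻⁴ K⁻¹
0.94 × 2.9×10⁻⁴ × 130 = 0.035438 m
Layer 2: 2.1×10⁻⁴ × 830 × 0.99 = 0.172557 m
960–1800 m: 0.91 × 840 × 1.6×10⁻⁴ = 0.122304 m
Layer 4: 1700 × 1×10⁻⁴ × 0.53 = 0.09010 m
Δh = 0.035438 + 0.172557 + 0.122304 + 0.09010 = 0.420399 m

Δh ≈ 0.420 m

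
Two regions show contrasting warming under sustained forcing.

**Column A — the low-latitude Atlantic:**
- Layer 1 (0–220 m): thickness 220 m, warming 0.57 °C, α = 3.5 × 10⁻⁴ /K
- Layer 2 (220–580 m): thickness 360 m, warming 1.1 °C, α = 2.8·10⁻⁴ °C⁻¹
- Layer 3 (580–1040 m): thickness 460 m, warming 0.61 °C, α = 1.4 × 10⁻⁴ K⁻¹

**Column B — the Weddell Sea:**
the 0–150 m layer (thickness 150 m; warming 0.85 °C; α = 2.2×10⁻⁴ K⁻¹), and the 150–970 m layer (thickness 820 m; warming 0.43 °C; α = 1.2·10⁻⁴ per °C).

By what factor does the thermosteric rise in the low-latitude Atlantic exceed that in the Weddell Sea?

A Layer 1: 0.57 × 3.5×10⁻⁴ × 220 = 0.04389 m
A 220–580 m: 1.1 × 360 × 2.8×10⁻⁴ = 0.11088 m
A 580–1040 m: 0.61 × 460 × 1.4×10⁻⁴ = 0.039284 m
A total: 0.194054 m
B Layer 1: 2.2×10⁻⁴ × 150 × 0.85 = 0.02805 m
B 820 × 0.43 × 1.2×10⁻⁴ = 0.042312 m
B total: 0.070362 m
Ratio: 0.194054 / 0.070362 ≈ 2.758

≈ 2.8×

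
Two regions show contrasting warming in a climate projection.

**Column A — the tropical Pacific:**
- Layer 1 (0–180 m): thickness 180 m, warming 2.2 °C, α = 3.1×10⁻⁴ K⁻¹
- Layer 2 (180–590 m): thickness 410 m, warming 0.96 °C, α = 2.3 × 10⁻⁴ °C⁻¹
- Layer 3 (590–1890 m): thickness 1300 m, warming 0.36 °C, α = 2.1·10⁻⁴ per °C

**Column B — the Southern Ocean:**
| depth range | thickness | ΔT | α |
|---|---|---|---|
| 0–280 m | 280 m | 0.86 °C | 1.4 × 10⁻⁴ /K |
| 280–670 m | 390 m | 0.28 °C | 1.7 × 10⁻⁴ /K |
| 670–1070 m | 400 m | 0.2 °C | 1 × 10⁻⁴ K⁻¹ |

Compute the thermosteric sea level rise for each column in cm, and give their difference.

A 180 × 3.1×10⁻⁴ × 2.2 = 0.12276 m
A 0.96 × 2.3×10⁻⁴ × 410 = 0.090528 m
A Layer 3: 0.36 × 1300 × 2.1×10⁻⁴ = 0.09828 m
A total: 0.311568 m
B Layer 1: 280 × 0.86 × 1.4×10⁻⁴ = 0.033712 m
B Layer 2: 1.7×10⁻⁴ × 0.28 × 390 = 0.018564 m
B 670–1070 m: 400 × 1×10⁻⁴ × 0.2 = 0.00800 m
B total: 0.060276 m
Difference: 0.311568 − 0.060276 = 0.251292 m

Δh_A ≈ 31.2 cm, Δh_B ≈ 6.03 cm; difference ≈ 25.1 cm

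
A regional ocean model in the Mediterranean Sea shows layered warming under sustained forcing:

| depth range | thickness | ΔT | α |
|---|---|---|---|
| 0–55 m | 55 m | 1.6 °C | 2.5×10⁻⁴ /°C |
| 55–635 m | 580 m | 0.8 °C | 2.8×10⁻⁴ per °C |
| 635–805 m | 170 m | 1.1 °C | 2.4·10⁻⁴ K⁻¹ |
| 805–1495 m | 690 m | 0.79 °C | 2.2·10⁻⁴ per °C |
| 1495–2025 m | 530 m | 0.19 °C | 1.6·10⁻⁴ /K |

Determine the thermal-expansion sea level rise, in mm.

333 mm of thermosteric rise

1.6 × 2.5×10⁻⁴ × 55 = 0.02200 m
580 × 0.8 × 2.8×10⁻⁴ = 0.12992 m
Layer 3: 2.4×10⁻⁴ × 1.1 × 170 = 0.04488 m
690 × 0.79 × 2.2×10⁻⁴ = 0.119922 m
Layer 5: 0.19 × 1.6×10⁻⁴ × 530 = 0.016112 m
Δh = 0.02200 + 0.12992 + 0.04488 + 0.119922 + 0.016112 = 0.332834 m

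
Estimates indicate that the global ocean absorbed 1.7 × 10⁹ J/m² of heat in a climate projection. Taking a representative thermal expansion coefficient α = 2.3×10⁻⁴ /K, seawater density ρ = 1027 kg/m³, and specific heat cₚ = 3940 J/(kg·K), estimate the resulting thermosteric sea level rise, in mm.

Δh = αQ/(ρcₚ) = 2.3×10⁻⁴ × 1.7×10⁹ / (1027 × 3940) ≈ 0.09663 m

97 mm of thermosteric rise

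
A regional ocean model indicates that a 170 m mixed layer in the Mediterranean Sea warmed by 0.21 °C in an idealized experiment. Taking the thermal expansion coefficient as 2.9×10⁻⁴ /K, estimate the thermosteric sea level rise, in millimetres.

Δh = αΔT·H = 2.9×10⁻⁴ × 0.21 × 170 = 0.010353 m

10.4 mm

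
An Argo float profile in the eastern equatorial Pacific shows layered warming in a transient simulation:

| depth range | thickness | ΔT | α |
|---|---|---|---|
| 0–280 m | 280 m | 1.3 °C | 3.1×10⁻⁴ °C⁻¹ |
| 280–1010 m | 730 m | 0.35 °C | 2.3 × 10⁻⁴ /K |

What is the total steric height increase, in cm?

Layer 1: 3.1×10⁻⁴ × 1.3 × 280 = 0.11284 m
0.35 × 730 × 2.3×10⁻⁴ = 0.058765 m
Δh = 0.11284 + 0.058765 = 0.171605 m ≈ 17 cm

Δh ≈ 17 cm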